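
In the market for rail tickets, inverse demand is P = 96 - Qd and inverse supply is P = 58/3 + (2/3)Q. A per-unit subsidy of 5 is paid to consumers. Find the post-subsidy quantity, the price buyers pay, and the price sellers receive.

Q' = 49; buyers pay 47; sellers receive 52

Pre-subsidy: 96 - Q = 58/3 + (2/3)Q gives Q* = 46 and P* = 50.
With the rebate, buyers effectively pay Pb = Ps − 5, where Ps is the price sellers receive.
On the curves, Pb = 96 - Q and Ps = 58/3 + (2/3)Q; the wedge Ps − Pb = 5 gives 58/3 + (2/3)Q − (96 - Q) = 5, so Q' = 49.
Then Pb = 96 − 1·49 = 47 and Ps = 58/3 + (2/3)·49 = 52.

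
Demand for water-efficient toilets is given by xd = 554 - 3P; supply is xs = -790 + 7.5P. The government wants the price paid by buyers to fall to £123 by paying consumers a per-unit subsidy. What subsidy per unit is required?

At a buyer price of 123, quantity demanded is 554 − 3·123 = 185.
Sellers supply 185 only when they receive Ps with -790 + 7.5·Ps = 185, i.e. Ps = 130.
s = Ps − Pb = 130 − 123 = 7.

Required subsidy s = £7 per unit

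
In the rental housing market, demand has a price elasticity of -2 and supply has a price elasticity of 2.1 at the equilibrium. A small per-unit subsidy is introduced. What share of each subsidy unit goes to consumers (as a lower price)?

For a small subsidy around the equilibrium, the benefit split depends on the relative slopes, which at a point are proportional to the elasticities.
Buyer share = εs/(εs + |εd|) = 2.1/(2.1 + 2) = 21/41; seller share = |εd|/(εs + |εd|) = 20/41.

Consumer share = 21/41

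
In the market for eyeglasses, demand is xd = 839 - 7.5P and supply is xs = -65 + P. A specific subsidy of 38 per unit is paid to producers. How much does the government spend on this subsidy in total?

Pre-subsidy: 839 - 7.5P = -65 + P gives P* = 1808/17, x* = 703/17.
With the subsidy, sellers receive Ps = Pb + 38 for each unit, where Pb is the price buyers pay.
Supply in terms of Pb becomes xs = -65 + 1(Pb + 38) = -27 + Pb. Setting this equal to demand: 839 - 7.5Pb = -27 + Pb, so Pb = 1732/17.
Sellers receive Ps = 1732/17 + 38 = 2378/17; x' = 839 − 7.5·(1732/17) = 1273/17.
Government outlay = subsidy × quantity = 38 × 1273/17 = 48374/17.

Government cost = 48374/17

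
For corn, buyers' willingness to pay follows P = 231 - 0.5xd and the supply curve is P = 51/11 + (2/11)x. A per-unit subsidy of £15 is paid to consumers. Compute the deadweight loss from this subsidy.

Deadweight loss = £165

Pre-subsidy: 231 - 0.5x = 51/11 + (2/11)x gives x* = 332 and P* = 65.
With the rebate, buyers effectively pay Pb = Ps − 15, where Ps is the price sellers receive.
On the curves, Pb = 231 - 0.5x and Ps = 51/11 + (2/11)x; the wedge Ps − Pb = 15 gives 51/11 + (2/11)x − (231 - 0.5x) = 15, so x' = 354.
Then Pb = 231 − 0.5·354 = 54 and Ps = 51/11 + (2/11)·354 = 69.
The subsidy expands output by 354 − 332 = 22 past the efficient level; on those units the gap between marginal cost and willingness to pay runs from 0 up to 15.
DWL = ½ × 15 × 22 = 165.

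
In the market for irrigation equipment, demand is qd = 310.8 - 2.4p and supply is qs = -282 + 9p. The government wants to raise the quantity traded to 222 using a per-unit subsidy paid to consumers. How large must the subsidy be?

Required subsidy s = 19 per unit

At q = 222, invert demand for the buyer price: pb = (310.8 − 222)/2.4 = 37; invert supply for the seller price: ps = (222 − (-282))/9 = 56.
The subsidy must fill the gap: s = ps − pb = 56 − 37 = 19.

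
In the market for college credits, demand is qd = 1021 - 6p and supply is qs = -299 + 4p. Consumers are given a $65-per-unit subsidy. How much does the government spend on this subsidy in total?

Government cost = $25025

Pre-subsidy: 1021 - 6p = -299 + 4p gives p* = 132, q* = 229.
With the rebate, buyers effectively pay pb = ps − 65, where ps is the price sellers receive.
Demand in terms of ps becomes qd = 1021 − 6(ps − 65) = 1411 - 6ps. Setting this equal to supply: 1411 - 6ps = -299 + 4ps, so ps = 171.
Buyers pay pb = 171 − 65 = 106; q' = -299 + 4·171 = 385.
Government outlay = subsidy × quantity = 65 × 385 = 25025.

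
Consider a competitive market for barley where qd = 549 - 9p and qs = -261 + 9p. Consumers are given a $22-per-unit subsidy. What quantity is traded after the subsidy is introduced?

q' = 243

Pre-subsidy: 549 - 9p = -261 + 9p gives p* = 45, q* = 144.
With the rebate, buyers effectively pay pb = ps − 22, where ps is the price sellers receive.
Demand in terms of ps becomes qd = 549 − 9(ps − 22) = 747 - 9ps. Setting this equal to supply: 747 - 9ps = -261 + 9ps, so ps = 56.
Buyers pay pb = 56 − 22 = 34; q' = -261 + 9·56 = 243.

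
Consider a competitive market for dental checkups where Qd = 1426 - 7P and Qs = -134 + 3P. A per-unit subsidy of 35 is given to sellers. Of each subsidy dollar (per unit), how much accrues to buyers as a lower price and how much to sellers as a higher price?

Pre-subsidy: 1426 - 7P = -134 + 3P gives P* = 156, Q* = 334.
With the subsidy, sellers receive Ps = Pb + 35 for each unit, where Pb is the price buyers pay.
Supply in terms of Pb becomes Qs = -134 + 3(Pb + 35) = -29 + 3Pb. Setting this equal to demand: 1426 - 7Pb = -29 + 3Pb, so Pb = 145.5.
Sellers receive Ps = 145.5 + 35 = 180.5; Q' = 1426 − 7·145.5 = 407.5.
Buyers' price falls by P* − Pb = 156 − 145.5 = 10.5; sellers' price rises by Ps − P* = 180.5 − 156 = 24.5.

Buyers gain 10.5 per unit; sellers gain 24.5 per unit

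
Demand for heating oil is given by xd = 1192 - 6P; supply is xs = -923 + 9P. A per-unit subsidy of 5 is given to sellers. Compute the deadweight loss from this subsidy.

Pre-subsidy: 1192 - 6P = -923 + 9P gives P* = 141, x* = 346.
With the subsidy, sellers receive Ps = Pb + 5 for each unit, where Pb is the price buyers pay.
Supply in terms of Pb becomes xs = -923 + 9(Pb + 5) = -878 + 9Pb. Setting this equal to demand: 1192 - 6Pb = -878 + 9Pb, so Pb = 138.
Sellers receive Ps = 138 + 5 = 143; x' = 1192 − 6·138 = 364.
The subsidy expands output by 364 − 346 = 18 past the efficient level; on those units the gap between marginal cost and willingness to pay runs from 0 up to 5.
DWL = ½ × 5 × 18 = 45.

Deadweight loss = 45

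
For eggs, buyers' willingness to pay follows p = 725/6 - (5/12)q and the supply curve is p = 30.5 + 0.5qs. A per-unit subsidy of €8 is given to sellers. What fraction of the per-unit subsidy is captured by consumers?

Pre-subsidy: 725/6 - (5/12)q = 30.5 + 0.5q gives q* = 1084/11 and p* = 1755/22.
With the subsidy, sellers receive ps = pb + 8 for each unit, where pb is the price buyers pay.
On the curves, pb = 725/6 - (5/12)q and ps = 30.5 + 0.5q; the wedge ps − pb = 8 gives 30.5 + 0.5q − (725/6 - (5/12)q) = 8, so q' = 1180/11.
Then pb = 725/6 − (5/12)·(1180/11) = 1675/22 and ps = 30.5 + 0.5·(1180/11) = 1851/22.
Buyers' price falls by p* − pb = 1755/22 − 1675/22 = 40/11; sellers' price rises by ps − p* = 1851/22 − 1755/22 = 48/11.
So consumers capture (40/11)/8 = 5/11 of each unit of subsidy.

Consumer share = 5/11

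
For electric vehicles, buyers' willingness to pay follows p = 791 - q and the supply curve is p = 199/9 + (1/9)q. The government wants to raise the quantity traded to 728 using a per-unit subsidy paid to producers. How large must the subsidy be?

Required subsidy s = 40 per unit

At q = 728, from the demand curve buyers pay pb = 791 − 1·728 = 63; from the supply curve sellers need ps = 199/9 + (1/9)·728 = 103.
The subsidy must fill the gap: s = ps − pb = 103 − 63 = 40.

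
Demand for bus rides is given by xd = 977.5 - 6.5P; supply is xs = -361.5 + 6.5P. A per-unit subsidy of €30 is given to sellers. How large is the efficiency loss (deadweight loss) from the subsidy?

Deadweight loss = €1462.5

Pre-subsidy: 977.5 - 6.5P = -361.5 + 6.5P gives P* = 103, x* = 308.
With the subsidy, sellers receive Ps = Pb + 30 for each unit, where Pb is the price buyers pay.
Supply in terms of Pb becomes xs = -361.5 + 6.5(Pb + 30) = -166.5 + 6.5Pb. Setting this equal to demand: 977.5 - 6.5Pb = -166.5 + 6.5Pb, so Pb = 88.
Sellers receive Ps = 88 + 30 = 118; x' = 977.5 − 6.5·88 = 405.5.
The subsidy expands output by 405.5 − 308 = 97.5 past the efficient level; on those units the gap between marginal cost and willingness to pay runs from 0 up to 30.
DWL = ½ × 30 × 97.5 = 1462.5.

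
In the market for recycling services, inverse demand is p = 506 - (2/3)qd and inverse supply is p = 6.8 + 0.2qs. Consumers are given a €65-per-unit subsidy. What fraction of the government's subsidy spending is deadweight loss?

DWL / government spending = 25/434

Pre-subsidy: 506 - (2/3)q = 6.8 + 0.2q gives q* = 576 and p* = 122.
With the rebate, buyers effectively pay pb = ps − 65, where ps is the price sellers receive.
On the curves, pb = 506 - (2/3)q and ps = 6.8 + 0.2q; the wedge ps − pb = 65 gives 6.8 + 0.2q − (506 - (2/3)q) = 65, so q' = 651.
Then pb = 506 − (2/3)·651 = 72 and ps = 6.8 + 0.2·651 = 137.
ΔCS = ½(576 + 651)(122 − 72) = 30675; ΔPS = ½(576 + 651)(137 − 122) = 9202.5.
Government spending = 65 × 651 = 42315.
DWL = ½ × 65 × (651 − 576) = 2437.5; fraction = 2437.5 / 42315 = 25/434.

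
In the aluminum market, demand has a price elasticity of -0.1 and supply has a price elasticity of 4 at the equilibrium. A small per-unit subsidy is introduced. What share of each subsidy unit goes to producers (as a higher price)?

For a small subsidy around the equilibrium, the benefit split depends on the relative slopes, which at a point are proportional to the elasticities.
Buyer share = εs/(εs + |εd|) = 4/(4 + 0.1) = 40/41; seller share = |εd|/(εs + |εd|) = 1/41.
So producers capture 1/41 of the subsidy.

Producer share = 1/41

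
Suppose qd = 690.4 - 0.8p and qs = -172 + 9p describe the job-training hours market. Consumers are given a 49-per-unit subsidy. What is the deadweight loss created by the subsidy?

Pre-subsidy: 690.4 - 0.8p = -172 + 9p gives p* = 88, q* = 620.
With the rebate, buyers effectively pay pb = ps − 49, where ps is the price sellers receive.
Demand in terms of ps becomes qd = 690.4 − 0.8(ps − 49) = 729.6 - 0.8ps. Setting this equal to supply: 729.6 - 0.8ps = -172 + 9ps, so ps = 92.
Buyers pay pb = 92 − 49 = 43; q' = -172 + 9·92 = 656.
The subsidy expands output by 656 − 620 = 36 past the efficient level; on those units the gap between marginal cost and willingness to pay runs from 0 up to 49.
DWL = ½ × 49 × 36 = 882.

Deadweight loss = 882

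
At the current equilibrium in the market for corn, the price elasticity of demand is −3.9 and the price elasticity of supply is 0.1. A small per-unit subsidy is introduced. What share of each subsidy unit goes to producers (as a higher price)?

Producer share = 0.975

For a small subsidy around the equilibrium, the benefit split depends on the relative slopes, which at a point are proportional to the elasticities.
Buyer share = εs/(εs + |εd|) = 0.1/(0.1 + 3.9) = 0.025; seller share = |εd|/(εs + |εd|) = 0.975.
So producers capture 0.975 of the subsidy.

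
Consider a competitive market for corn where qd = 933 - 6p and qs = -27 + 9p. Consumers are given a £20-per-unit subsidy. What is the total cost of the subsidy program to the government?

Pre-subsidy: 933 - 6p = -27 + 9p gives p* = 64, q* = 549.
With the rebate, buyers effectively pay pb = ps − 20, where ps is the price sellers receive.
Demand in terms of ps becomes qd = 933 − 6(ps − 20) = 1053 - 6ps. Setting this equal to supply: 1053 - 6ps = -27 + 9ps, so ps = 72.
Buyers pay pb = 72 − 20 = 52; q' = -27 + 9·72 = 621.
Government outlay = subsidy × quantity = 20 × 621 = 12420.

Government cost = £12420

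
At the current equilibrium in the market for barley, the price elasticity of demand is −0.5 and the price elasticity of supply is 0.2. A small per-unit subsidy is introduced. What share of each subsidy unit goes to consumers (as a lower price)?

Consumer share = 2/7

For a small subsidy around the equilibrium, the benefit split depends on the relative slopes, which at a point are proportional to the elasticities.
Buyer share = εs/(εs + |εd|) = 0.2/(0.2 + 0.5) = 2/7; seller share = |εd|/(εs + |εd|) = 5/7.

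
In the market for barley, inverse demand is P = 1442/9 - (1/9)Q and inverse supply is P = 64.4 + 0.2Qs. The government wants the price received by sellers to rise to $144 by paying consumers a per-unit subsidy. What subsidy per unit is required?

Required subsidy s = $28 per unit

At a seller price of 144, quantity supplied is -322 + 5·144 = 398.
Buyers absorb 398 only when they pay Pb = 1442/9 − (1/9)·398 = 116.
s = Ps − Pb = 144 − 116 = 28.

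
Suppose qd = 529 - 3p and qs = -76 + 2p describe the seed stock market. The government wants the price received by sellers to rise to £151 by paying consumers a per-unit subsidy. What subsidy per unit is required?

Required subsidy s = £50 per unit

At a seller price of 151, quantity supplied is -76 + 2·151 = 226.
Buyers absorb 226 only when they pay pb with 529 − 3·pb = 226, i.e. pb = 101.
s = ps − pb = 151 − 101 = 50.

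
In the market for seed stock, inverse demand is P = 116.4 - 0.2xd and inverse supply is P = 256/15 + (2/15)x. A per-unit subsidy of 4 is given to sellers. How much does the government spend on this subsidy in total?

Government cost = 1240

Pre-subsidy: 116.4 - 0.2x = 256/15 + (2/15)x gives x* = 298 and P* = 56.8.
With the subsidy, sellers receive Ps = Pb + 4 for each unit, where Pb is the price buyers pay.
On the curves, Pb = 116.4 - 0.2x and Ps = 256/15 + (2/15)x; the wedge Ps − Pb = 4 gives 256/15 + (2/15)x − (116.4 - 0.2x) = 4, so x' = 310.
Then Pb = 116.4 − 0.2·310 = 54.4 and Ps = 256/15 + (2/15)·310 = 58.4.
Government outlay = subsidy × quantity = 4 × 310 = 1240.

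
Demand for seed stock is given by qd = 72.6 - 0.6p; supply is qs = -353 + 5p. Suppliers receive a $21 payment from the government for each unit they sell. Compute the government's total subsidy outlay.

Pre-subsidy: 72.6 - 0.6p = -353 + 5p gives p* = 76, q* = 27.
With the subsidy, sellers receive ps = pb + 21 for each unit, where pb is the price buyers pay.
Supply in terms of pb becomes qs = -353 + 5(pb + 21) = -248 + 5pb. Setting this equal to demand: 72.6 - 0.6pb = -248 + 5pb, so pb = 57.25.
Sellers receive ps = 57.25 + 21 = 78.25; q' = 72.6 − 0.6·57.25 = 38.25.
Government outlay = subsidy × quantity = 21 × 38.25 = 803.25.

Government cost = $803.25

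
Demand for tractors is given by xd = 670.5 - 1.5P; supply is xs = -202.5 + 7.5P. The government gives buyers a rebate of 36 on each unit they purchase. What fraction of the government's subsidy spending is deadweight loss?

DWL / government spending = 3/76

Pre-subsidy: 670.5 - 1.5P = -202.5 + 7.5P gives P* = 97, x* = 525.
With the rebate, buyers effectively pay Pb = Ps − 36, where Ps is the price sellers receive.
Demand in terms of Ps becomes xd = 670.5 − 1.5(Ps − 36) = 724.5 - 1.5Ps. Setting this equal to supply: 724.5 - 1.5Ps = -202.5 + 7.5Ps, so Ps = 103.
Buyers pay Pb = 103 − 36 = 67; x' = -202.5 + 7.5·103 = 570.
ΔCS = ½(525 + 570)(97 − 67) = 16425; ΔPS = ½(525 + 570)(103 − 97) = 3285.
Government spending = 36 × 570 = 20520.
DWL = ½ × 36 × (570 − 525) = 810; fraction = 810 / 20520 = 3/76.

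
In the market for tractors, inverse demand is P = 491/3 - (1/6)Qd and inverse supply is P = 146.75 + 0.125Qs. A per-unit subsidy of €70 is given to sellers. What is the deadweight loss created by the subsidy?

Pre-subsidy: 491/3 - (1/6)Q = 146.75 + 0.125Q gives Q* = 58 and P* = 154.
With the subsidy, sellers receive Ps = Pb + 70 for each unit, where Pb is the price buyers pay.
On the curves, Pb = 491/3 - (1/6)Q and Ps = 146.75 + 0.125Q; the wedge Ps − Pb = 70 gives 146.75 + 0.125Q − (491/3 - (1/6)Q) = 70, so Q' = 298.
Then Pb = 491/3 − (1/6)·298 = 114 and Ps = 146.75 + 0.125·298 = 184.
The subsidy expands output by 298 − 58 = 240 past the efficient level; on those units the gap between marginal cost and willingness to pay runs from 0 up to 70.
DWL = ½ × 70 × 240 = 8400.

Deadweight loss = €8400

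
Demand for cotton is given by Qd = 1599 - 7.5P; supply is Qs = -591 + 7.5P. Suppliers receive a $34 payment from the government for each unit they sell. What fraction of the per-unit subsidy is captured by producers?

Producer share = 0.5

Pre-subsidy: 1599 - 7.5P = -591 + 7.5P gives P* = 146, Q* = 504.
With the subsidy, sellers receive Ps = Pb + 34 for each unit, where Pb is the price buyers pay.
Supply in terms of Pb becomes Qs = -591 + 7.5(Pb + 34) = -336 + 7.5Pb. Setting this equal to demand: 1599 - 7.5Pb = -336 + 7.5Pb, so Pb = 129.
Sellers receive Ps = 129 + 34 = 163; Q' = 1599 − 7.5·129 = 631.5.
Buyers' price falls by P* − Pb = 146 − 129 = 17; sellers' price rises by Ps − P* = 163 − 146 = 17.
So producers capture 17/34 = 0.5 of each unit of subsidy.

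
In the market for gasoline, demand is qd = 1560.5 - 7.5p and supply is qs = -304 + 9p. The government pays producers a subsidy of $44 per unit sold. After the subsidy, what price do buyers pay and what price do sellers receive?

Buyers pay $89; sellers receive $133

Pre-subsidy: 1560.5 - 7.5p = -304 + 9p gives p* = 113, q* = 713.
With the subsidy, sellers receive ps = pb + 44 for each unit, where pb is the price buyers pay.
Supply in terms of pb becomes qs = -304 + 9(pb + 44) = 92 + 9pb. Setting this equal to demand: 1560.5 - 7.5pb = 92 + 9pb, so pb = 89.
Sellers receive ps = 89 + 44 = 133; q' = 1560.5 − 7.5·89 = 893.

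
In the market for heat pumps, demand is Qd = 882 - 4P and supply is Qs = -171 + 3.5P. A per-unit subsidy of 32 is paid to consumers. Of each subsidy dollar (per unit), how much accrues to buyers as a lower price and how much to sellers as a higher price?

Pre-subsidy: 882 - 4P = -171 + 3.5P gives P* = 140.4, Q* = 320.4.
With the rebate, buyers effectively pay Pb = Ps − 32, where Ps is the price sellers receive.
Demand in terms of Ps becomes Qd = 882 − 4(Ps − 32) = 1010 - 4Ps. Setting this equal to supply: 1010 - 4Ps = -171 + 3.5Ps, so Ps = 2362/15.
Buyers pay Pb = 2362/15 − 32 = 1882/15; Q' = -171 + 3.5·(2362/15) = 5702/15.
Buyers' price falls by P* − Pb = 140.4 − 1882/15 = 224/15; sellers' price rises by Ps − P* = 2362/15 − 140.4 = 256/15.

Buyers gain 224/15 per unit; sellers gain 256/15 per unit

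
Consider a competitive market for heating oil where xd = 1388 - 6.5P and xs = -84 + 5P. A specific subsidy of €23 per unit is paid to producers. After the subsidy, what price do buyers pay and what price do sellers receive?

Buyers pay €118; sellers receive €141

Pre-subsidy: 1388 - 6.5P = -84 + 5P gives P* = 128, x* = 556.
With the subsidy, sellers receive Ps = Pb + 23 for each unit, where Pb is the price buyers pay.
Supply in terms of Pb becomes xs = -84 + 5(Pb + 23) = 31 + 5Pb. Setting this equal to demand: 1388 - 6.5Pb = 31 + 5Pb, so Pb = 118.
Sellers receive Ps = 118 + 23 = 141; x' = 1388 − 6.5·118 = 621.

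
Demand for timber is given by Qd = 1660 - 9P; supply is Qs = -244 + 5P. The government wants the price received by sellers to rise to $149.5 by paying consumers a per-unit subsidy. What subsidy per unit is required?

At a seller price of 149.5, quantity supplied is -244 + 5·149.5 = 503.5.
Buyers absorb 503.5 only when they pay Pb with 1660 − 9·Pb = 503.5, i.e. Pb = 128.5.
s = Ps − Pb = 149.5 − 128.5 = 21.

Required subsidy s = $21 per unit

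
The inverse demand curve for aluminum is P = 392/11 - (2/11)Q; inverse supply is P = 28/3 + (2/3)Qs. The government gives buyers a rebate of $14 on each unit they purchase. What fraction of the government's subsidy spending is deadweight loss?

Pre-subsidy: 392/11 - (2/11)Q = 28/3 + (2/3)Q gives Q* = 31 and P* = 30.
With the rebate, buyers effectively pay Pb = Ps − 14, where Ps is the price sellers receive.
On the curves, Pb = 392/11 - (2/11)Q and Ps = 28/3 + (2/3)Q; the wedge Ps − Pb = 14 gives 28/3 + (2/3)Q − (392/11 - (2/11)Q) = 14, so Q' = 47.5.
Then Pb = 392/11 − (2/11)·47.5 = 27 and Ps = 28/3 + (2/3)·47.5 = 41.
ΔCS = ½(31 + 47.5)(30 − 27) = 117.75; ΔPS = ½(31 + 47.5)(41 − 30) = 431.75.
Government spending = 14 × 47.5 = 665.
DWL = ½ × 14 × (47.5 − 31) = 115.5; fraction = 115.5 / 665 = 33/190.

DWL / government spending = 33/190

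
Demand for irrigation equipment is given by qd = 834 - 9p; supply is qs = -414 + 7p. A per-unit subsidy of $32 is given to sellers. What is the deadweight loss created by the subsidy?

Deadweight loss = $2016

Pre-subsidy: 834 - 9p = -414 + 7p gives p* = 78, q* = 132.
With the subsidy, sellers receive ps = pb + 32 for each unit, where pb is the price buyers pay.
Supply in terms of pb becomes qs = -414 + 7(pb + 32) = -190 + 7pb. Setting this equal to demand: 834 - 9pb = -190 + 7pb, so pb = 64.
Sellers receive ps = 64 + 32 = 96; q' = 834 − 9·64 = 258.
The subsidy expands output by 258 − 132 = 126 past the efficient level; on those units the gap between marginal cost and willingness to pay runs from 0 up to 32.
DWL = ½ × 32 × 126 = 2016.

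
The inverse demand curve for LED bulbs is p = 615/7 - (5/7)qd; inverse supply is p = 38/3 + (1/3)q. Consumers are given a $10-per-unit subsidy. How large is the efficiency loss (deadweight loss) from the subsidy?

Pre-subsidy: 615/7 - (5/7)q = 38/3 + (1/3)q gives q* = 1579/22 and p* = 805/22.
With the rebate, buyers effectively pay pb = ps − 10, where ps is the price sellers receive.
On the curves, pb = 615/7 - (5/7)q and ps = 38/3 + (1/3)q; the wedge ps − pb = 10 gives 38/3 + (1/3)q − (615/7 - (5/7)q) = 10, so q' = 1789/22.
Then pb = 615/7 − (5/7)·(1789/22) = 655/22 and ps = 38/3 + (1/3)·(1789/22) = 875/22.
The subsidy expands output by 1789/22 − 1579/22 = 105/11 past the efficient level; on those units the gap between marginal cost and willingness to pay runs from 0 up to 10.
DWL = ½ × 10 × 105/11 = 525/11.

Deadweight loss = 525/11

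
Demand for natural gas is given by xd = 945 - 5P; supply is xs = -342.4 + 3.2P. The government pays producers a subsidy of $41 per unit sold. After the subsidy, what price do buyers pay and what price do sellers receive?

Pre-subsidy: 945 - 5P = -342.4 + 3.2P gives P* = 157, x* = 160.
With the subsidy, sellers receive Ps = Pb + 41 for each unit, where Pb is the price buyers pay.
Supply in terms of Pb becomes xs = -342.4 + 3.2(Pb + 41) = -211.2 + 3.2Pb. Setting this equal to demand: 945 - 5Pb = -211.2 + 3.2Pb, so Pb = 141.
Sellers receive Ps = 141 + 41 = 182; x' = 945 − 5·141 = 240.

Buyers pay $141; sellers receive $182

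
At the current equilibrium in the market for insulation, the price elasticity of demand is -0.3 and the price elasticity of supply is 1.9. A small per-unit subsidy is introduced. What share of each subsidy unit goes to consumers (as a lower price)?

For a small subsidy around the equilibrium, the benefit split depends on the relative slopes, which at a point are proportional to the elasticities.
Buyer share = εs/(εs + |εd|) = 1.9/(1.9 + 0.3) = 19/22; seller share = |εd|/(εs + |εd|) = 3/22.

Consumer share = 19/22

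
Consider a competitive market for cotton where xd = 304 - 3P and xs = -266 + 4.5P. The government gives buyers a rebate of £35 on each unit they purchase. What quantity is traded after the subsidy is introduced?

x' = 139

Pre-subsidy: 304 - 3P = -266 + 4.5P gives P* = 76, x* = 76.
With the rebate, buyers effectively pay Pb = Ps − 35, where Ps is the price sellers receive.
Demand in terms of Ps becomes xd = 304 − 3(Ps − 35) = 409 - 3Ps. Setting this equal to supply: 409 - 3Ps = -266 + 4.5Ps, so Ps = 90.
Buyers pay Pb = 90 − 35 = 55; x' = -266 + 4.5·90 = 139.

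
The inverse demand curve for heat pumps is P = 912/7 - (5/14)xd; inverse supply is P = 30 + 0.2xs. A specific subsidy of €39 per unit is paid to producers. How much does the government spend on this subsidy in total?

Pre-subsidy: 912/7 - (5/14)x = 30 + 0.2x gives x* = 180 and P* = 66.
With the subsidy, sellers receive Ps = Pb + 39 for each unit, where Pb is the price buyers pay.
On the curves, Pb = 912/7 - (5/14)x and Ps = 30 + 0.2x; the wedge Ps − Pb = 39 gives 30 + 0.2x − (912/7 - (5/14)x) = 39, so x' = 250.
Then Pb = 912/7 − (5/14)·250 = 41 and Ps = 30 + 0.2·250 = 80.
Government outlay = subsidy × quantity = 39 × 250 = 9750.

Government cost = €9750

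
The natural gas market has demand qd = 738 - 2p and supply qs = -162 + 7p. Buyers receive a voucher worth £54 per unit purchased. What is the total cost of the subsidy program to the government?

Pre-subsidy: 738 - 2p = -162 + 7p gives p* = 100, q* = 538.
With the rebate, buyers effectively pay pb = ps − 54, where ps is the price sellers receive.
Demand in terms of ps becomes qd = 738 − 2(ps − 54) = 846 - 2ps. Setting this equal to supply: 846 - 2ps = -162 + 7ps, so ps = 112.
Buyers pay pb = 112 − 54 = 58; q' = -162 + 7·112 = 622.
Government outlay = subsidy × quantity = 54 × 622 = 33588.

Government cost = £33588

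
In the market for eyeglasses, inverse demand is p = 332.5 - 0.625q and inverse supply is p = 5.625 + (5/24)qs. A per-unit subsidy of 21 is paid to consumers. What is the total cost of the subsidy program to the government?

Government cost = 8766.45

Pre-subsidy: 332.5 - 0.625q = 5.625 + (5/24)q gives q* = 392.25 and p* = 87.34375.
With the rebate, buyers effectively pay pb = ps − 21, where ps is the price sellers receive.
On the curves, pb = 332.5 - 0.625q and ps = 5.625 + (5/24)q; the wedge ps − pb = 21 gives 5.625 + (5/24)q − (332.5 - 0.625q) = 21, so q' = 417.45.
Then pb = 332.5 − 0.625·417.45 = 71.59375 and ps = 5.625 + (5/24)·417.45 = 92.59375.
Government outlay = subsidy × quantity = 21 × 417.45 = 8766.45.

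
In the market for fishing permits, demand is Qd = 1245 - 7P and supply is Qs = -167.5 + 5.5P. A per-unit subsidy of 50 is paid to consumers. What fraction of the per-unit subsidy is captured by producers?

Producer share = 0.56

Pre-subsidy: 1245 - 7P = -167.5 + 5.5P gives P* = 113, Q* = 454.
With the rebate, buyers effectively pay Pb = Ps − 50, where Ps is the price sellers receive.
Demand in terms of Ps becomes Qd = 1245 − 7(Ps − 50) = 1595 - 7Ps. Setting this equal to supply: 1595 - 7Ps = -167.5 + 5.5Ps, so Ps = 141.
Buyers pay Pb = 141 − 50 = 91; Q' = -167.5 + 5.5·141 = 608.
Buyers' price falls by P* − Pb = 113 − 91 = 22; sellers' price rises by Ps − P* = 141 − 113 = 28.
So producers capture 28/50 = 0.56 of each unit of subsidy.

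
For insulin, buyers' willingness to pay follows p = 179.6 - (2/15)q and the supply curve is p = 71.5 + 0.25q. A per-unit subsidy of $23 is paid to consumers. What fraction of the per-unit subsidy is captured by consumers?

Consumer share = 8/23

Pre-subsidy: 179.6 - (2/15)q = 71.5 + 0.25q gives q* = 282 and p* = 142.
With the rebate, buyers effectively pay pb = ps − 23, where ps is the price sellers receive.
On the curves, pb = 179.6 - (2/15)q and ps = 71.5 + 0.25q; the wedge ps − pb = 23 gives 71.5 + 0.25q − (179.6 - (2/15)q) = 23, so q' = 342.
Then pb = 179.6 − (2/15)·342 = 134 and ps = 71.5 + 0.25·342 = 157.
Buyers' price falls by p* − pb = 142 − 134 = 8; sellers' price rises by ps − p* = 157 − 142 = 15.
So consumers capture 8/23 = 8/23 of each unit of subsidy.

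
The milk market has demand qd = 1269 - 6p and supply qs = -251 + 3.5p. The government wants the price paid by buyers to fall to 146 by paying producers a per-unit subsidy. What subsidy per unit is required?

Required subsidy s = 38 per unit

At a buyer price of 146, quantity demanded is 1269 − 6·146 = 393.
Sellers supply 393 only when they receive ps with -251 + 3.5·ps = 393, i.e. ps = 184.
s = ps − pb = 184 − 146 = 38.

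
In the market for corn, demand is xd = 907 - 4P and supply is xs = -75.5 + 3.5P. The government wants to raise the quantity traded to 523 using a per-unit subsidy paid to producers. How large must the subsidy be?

At x = 523, invert demand for the buyer price: Pb = (907 − 523)/4 = 96; invert supply for the seller price: Ps = (523 − (-75.5))/3.5 = 171.
The subsidy must fill the gap: s = Ps − Pb = 171 − 96 = 75.

Required subsidy s = 75 per unit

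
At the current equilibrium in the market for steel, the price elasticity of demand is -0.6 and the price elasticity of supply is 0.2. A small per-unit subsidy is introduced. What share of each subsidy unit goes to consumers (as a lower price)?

Consumer share = 0.25

For a small subsidy around the equilibrium, the benefit split depends on the relative slopes, which at a point are proportional to the elasticities.
Buyer share = εs/(εs + |εd|) = 0.2/(0.2 + 0.6) = 0.25; seller share = |εd|/(εs + |εd|) = 0.75.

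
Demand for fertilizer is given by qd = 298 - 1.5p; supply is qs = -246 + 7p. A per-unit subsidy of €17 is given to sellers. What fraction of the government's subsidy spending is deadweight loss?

Pre-subsidy: 298 - 1.5p = -246 + 7p gives p* = 64, q* = 202.
With the subsidy, sellers receive ps = pb + 17 for each unit, where pb is the price buyers pay.
Supply in terms of pb becomes qs = -246 + 7(pb + 17) = -127 + 7pb. Setting this equal to demand: 298 - 1.5pb = -127 + 7pb, so pb = 50.
Sellers receive ps = 50 + 17 = 67; q' = 298 − 1.5·50 = 223.
ΔCS = ½(202 + 223)(64 − 50) = 2975; ΔPS = ½(202 + 223)(67 − 64) = 637.5.
Government spending = 17 × 223 = 3791.
DWL = ½ × 17 × (223 − 202) = 178.5; fraction = 178.5 / 3791 = 21/446.

DWL / government spending = 21/446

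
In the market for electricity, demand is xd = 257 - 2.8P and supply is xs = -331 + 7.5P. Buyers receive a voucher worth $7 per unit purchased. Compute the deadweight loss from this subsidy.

Deadweight loss = 5145/103

Pre-subsidy: 257 - 2.8P = -331 + 7.5P gives P* = 5880/103, x* = 10007/103.
With the rebate, buyers effectively pay Pb = Ps − 7, where Ps is the price sellers receive.
Demand in terms of Ps becomes xd = 257 − 2.8(Ps − 7) = 276.6 - 2.8Ps. Setting this equal to supply: 276.6 - 2.8Ps = -331 + 7.5Ps, so Ps = 6076/103.
Buyers pay Pb = 6076/103 − 7 = 5355/103; x' = -331 + 7.5·(6076/103) = 11477/103.
The subsidy expands output by 11477/103 − 10007/103 = 1470/103 past the efficient level; on those units the gap between marginal cost and willingness to pay runs from 0 up to 7.
DWL = ½ × 7 × 1470/103 = 5145/103.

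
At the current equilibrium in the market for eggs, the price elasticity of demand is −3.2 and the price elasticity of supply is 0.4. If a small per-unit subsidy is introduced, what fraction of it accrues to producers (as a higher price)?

For a small subsidy around the equilibrium, the benefit split depends on the relative slopes, which at a point are proportional to the elasticities.
Buyer share = εs/(εs + |εd|) = 0.4/(0.4 + 3.2) = 1/9; seller share = |εd|/(εs + |εd|) = 8/9.
So producers capture 8/9 of the subsidy.

Producer share = 8/9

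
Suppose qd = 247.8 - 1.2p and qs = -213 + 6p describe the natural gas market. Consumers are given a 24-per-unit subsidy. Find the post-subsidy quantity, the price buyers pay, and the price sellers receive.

Pre-subsidy: 247.8 - 1.2p = -213 + 6p gives p* = 64, q* = 171.
With the rebate, buyers effectively pay pb = ps − 24, where ps is the price sellers receive.
Demand in terms of ps becomes qd = 247.8 − 1.2(ps − 24) = 276.6 - 1.2ps. Setting this equal to supply: 276.6 - 1.2ps = -213 + 6ps, so ps = 68.
Buyers pay pb = 68 − 24 = 44; q' = -213 + 6·68 = 195.

q' = 195; buyers pay 44; sellers receive 68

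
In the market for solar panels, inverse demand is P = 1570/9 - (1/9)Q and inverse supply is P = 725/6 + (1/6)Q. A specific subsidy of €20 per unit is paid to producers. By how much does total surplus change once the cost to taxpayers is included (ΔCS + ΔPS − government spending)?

Net change in total surplus = -€720

Pre-subsidy: 1570/9 - (1/9)Q = 725/6 + (1/6)Q gives Q* = 193 and P* = 153.
With the subsidy, sellers receive Ps = Pb + 20 for each unit, where Pb is the price buyers pay.
On the curves, Pb = 1570/9 - (1/9)Q and Ps = 725/6 + (1/6)Q; the wedge Ps − Pb = 20 gives 725/6 + (1/6)Q − (1570/9 - (1/9)Q) = 20, so Q' = 265.
Then Pb = 1570/9 − (1/9)·265 = 145 and Ps = 725/6 + (1/6)·265 = 165.
ΔCS = ½(193 + 265)(153 − 145) = 1832; ΔPS = ½(193 + 265)(165 − 153) = 2748.
Government spending = 20 × 265 = 5300.
Net change = 1832 + 2748 − 5300 = -720. The loss equals the DWL triangle ½·20·72.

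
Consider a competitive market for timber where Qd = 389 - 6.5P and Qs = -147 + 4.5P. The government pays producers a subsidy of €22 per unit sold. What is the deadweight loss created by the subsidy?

Deadweight loss = €643.5

Pre-subsidy: 389 - 6.5P = -147 + 4.5P gives P* = 536/11, Q* = 795/11.
With the subsidy, sellers receive Ps = Pb + 22 for each unit, where Pb is the price buyers pay.
Supply in terms of Pb becomes Qs = -147 + 4.5(Pb + 22) = -48 + 4.5Pb. Setting this equal to demand: 389 - 6.5Pb = -48 + 4.5Pb, so Pb = 437/11.
Sellers receive Ps = 437/11 + 22 = 679/11; Q' = 389 − 6.5·(437/11) = 2877/22.
The subsidy expands output by 2877/22 − 795/11 = 58.5 past the efficient level; on those units the gap between marginal cost and willingness to pay runs from 0 up to 22.
DWL = ½ × 22 × 58.5 = 643.5.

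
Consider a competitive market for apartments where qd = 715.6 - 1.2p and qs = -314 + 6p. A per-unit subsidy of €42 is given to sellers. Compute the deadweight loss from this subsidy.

Pre-subsidy: 715.6 - 1.2p = -314 + 6p gives p* = 143, q* = 544.
With the subsidy, sellers receive ps = pb + 42 for each unit, where pb is the price buyers pay.
Supply in terms of pb becomes qs = -314 + 6(pb + 42) = -62 + 6pb. Setting this equal to demand: 715.6 - 1.2pb = -62 + 6pb, so pb = 108.
Sellers receive ps = 108 + 42 = 150; q' = 715.6 − 1.2·108 = 586.
The subsidy expands output by 586 − 544 = 42 past the efficient level; on those units the gap between marginal cost and willingness to pay runs from 0 up to 42.
DWL = ½ × 42 × 42 = 882.

Deadweight loss = €882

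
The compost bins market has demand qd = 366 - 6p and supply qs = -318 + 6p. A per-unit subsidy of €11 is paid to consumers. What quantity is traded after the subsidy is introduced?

q' = 57

Pre-subsidy: 366 - 6p = -318 + 6p gives p* = 57, q* = 24.
With the rebate, buyers effectively pay pb = ps − 11, where ps is the price sellers receive.
Demand in terms of ps becomes qd = 366 − 6(ps − 11) = 432 - 6ps. Setting this equal to supply: 432 - 6ps = -318 + 6ps, so ps = 62.5.
Buyers pay pb = 62.5 − 11 = 51.5; q' = -318 + 6·62.5 = 57.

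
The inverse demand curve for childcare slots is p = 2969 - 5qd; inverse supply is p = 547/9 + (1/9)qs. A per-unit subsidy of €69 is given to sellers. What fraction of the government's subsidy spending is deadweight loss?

DWL / government spending = 27/2330

Pre-subsidy: 2969 - 5q = 547/9 + (1/9)q gives q* = 569 and p* = 124.
With the subsidy, sellers receive ps = pb + 69 for each unit, where pb is the price buyers pay.
On the curves, pb = 2969 - 5q and ps = 547/9 + (1/9)q; the wedge ps − pb = 69 gives 547/9 + (1/9)q − (2969 - 5q) = 69, so q' = 582.5.
Then pb = 2969 − 5·582.5 = 56.5 and ps = 547/9 + (1/9)·582.5 = 125.5.
ΔCS = ½(569 + 582.5)(124 − 56.5) = 38863.125; ΔPS = ½(569 + 582.5)(125.5 − 124) = 863.625.
Government spending = 69 × 582.5 = 40192.5.
DWL = ½ × 69 × (582.5 − 569) = 465.75; fraction = 465.75 / 40192.5 = 27/2330.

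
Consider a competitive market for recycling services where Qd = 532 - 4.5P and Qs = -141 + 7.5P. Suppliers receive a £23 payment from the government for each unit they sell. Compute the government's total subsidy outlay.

Government cost = £7919.1875

Pre-subsidy: 532 - 4.5P = -141 + 7.5P gives P* = 673/12, Q* = 279.625.
With the subsidy, sellers receive Ps = Pb + 23 for each unit, where Pb is the price buyers pay.
Supply in terms of Pb becomes Qs = -141 + 7.5(Pb + 23) = 31.5 + 7.5Pb. Setting this equal to demand: 532 - 4.5Pb = 31.5 + 7.5Pb, so Pb = 1001/24.
Sellers receive Ps = 1001/24 + 23 = 1553/24; Q' = 532 − 4.5·(1001/24) = 344.3125.
Government outlay = subsidy × quantity = 23 × 344.3125 = 7919.1875.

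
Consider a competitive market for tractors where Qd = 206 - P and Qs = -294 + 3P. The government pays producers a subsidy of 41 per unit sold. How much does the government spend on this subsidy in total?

Pre-subsidy: 206 - P = -294 + 3P gives P* = 125, Q* = 81.
With the subsidy, sellers receive Ps = Pb + 41 for each unit, where Pb is the price buyers pay.
Supply in terms of Pb becomes Qs = -294 + 3(Pb + 41) = -171 + 3Pb. Setting this equal to demand: 206 - Pb = -171 + 3Pb, so Pb = 94.25.
Sellers receive Ps = 94.25 + 41 = 135.25; Q' = 206 − 1·94.25 = 111.75.
Government outlay = subsidy × quantity = 41 × 111.75 = 4581.75.

Government cost = 4581.75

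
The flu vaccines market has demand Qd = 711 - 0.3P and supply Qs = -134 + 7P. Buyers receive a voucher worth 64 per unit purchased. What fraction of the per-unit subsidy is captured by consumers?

Consumer share = 70/73

Pre-subsidy: 711 - 0.3P = -134 + 7P gives P* = 8450/73, Q* = 49368/73.
With the rebate, buyers effectively pay Pb = Ps − 64, where Ps is the price sellers receive.
Demand in terms of Ps becomes Qd = 711 − 0.3(Ps − 64) = 730.2 - 0.3Ps. Setting this equal to supply: 730.2 - 0.3Ps = -134 + 7Ps, so Ps = 8642/73.
Buyers pay Pb = 8642/73 − 64 = 3970/73; Q' = -134 + 7·(8642/73) = 50712/73.
Buyers' price falls by P* − Pb = 8450/73 − 3970/73 = 4480/73; sellers' price rises by Ps − P* = 8642/73 − 8450/73 = 192/73.
So consumers capture (4480/73)/64 = 70/73 of each unit of subsidy.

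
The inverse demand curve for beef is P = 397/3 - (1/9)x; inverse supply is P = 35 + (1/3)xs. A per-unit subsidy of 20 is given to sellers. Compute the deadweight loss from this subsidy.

Deadweight loss = 450

Pre-subsidy: 397/3 - (1/9)x = 35 + (1/3)x gives x* = 219 and P* = 108.
With the subsidy, sellers receive Ps = Pb + 20 for each unit, where Pb is the price buyers pay.
On the curves, Pb = 397/3 - (1/9)x and Ps = 35 + (1/3)x; the wedge Ps − Pb = 20 gives 35 + (1/3)x − (397/3 - (1/9)x) = 20, so x' = 264.
Then Pb = 397/3 − (1/9)·264 = 103 and Ps = 35 + (1/3)·264 = 123.
The subsidy expands output by 264 − 219 = 45 past the efficient level; on those units the gap between marginal cost and willingness to pay runs from 0 up to 20.
DWL = ½ × 20 × 45 = 450.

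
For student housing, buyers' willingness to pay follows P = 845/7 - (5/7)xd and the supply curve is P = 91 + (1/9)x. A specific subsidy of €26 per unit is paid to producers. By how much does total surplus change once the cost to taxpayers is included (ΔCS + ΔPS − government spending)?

Pre-subsidy: 845/7 - (5/7)x = 91 + (1/9)x gives x* = 36 and P* = 95.
With the subsidy, sellers receive Ps = Pb + 26 for each unit, where Pb is the price buyers pay.
On the curves, Pb = 845/7 - (5/7)x and Ps = 91 + (1/9)x; the wedge Ps − Pb = 26 gives 91 + (1/9)x − (845/7 - (5/7)x) = 26, so x' = 67.5.
Then Pb = 845/7 − (5/7)·67.5 = 72.5 and Ps = 91 + (1/9)·67.5 = 98.5.
ΔCS = ½(36 + 67.5)(95 − 72.5) = 1164.375; ΔPS = ½(36 + 67.5)(98.5 − 95) = 181.125.
Government spending = 26 × 67.5 = 1755.
Net change = 1164.375 + 181.125 − 1755 = -409.5. The loss equals the DWL triangle ½·26·31.5.

Net change in total surplus = -€409.5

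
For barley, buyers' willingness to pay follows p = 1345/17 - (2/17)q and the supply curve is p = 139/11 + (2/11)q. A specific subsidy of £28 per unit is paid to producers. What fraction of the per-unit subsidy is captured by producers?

Producer share = 17/28

Pre-subsidy: 1345/17 - (2/17)q = 139/11 + (2/11)q gives q* = 222 and p* = 53.
With the subsidy, sellers receive ps = pb + 28 for each unit, where pb is the price buyers pay.
On the curves, pb = 1345/17 - (2/17)q and ps = 139/11 + (2/11)q; the wedge ps − pb = 28 gives 139/11 + (2/11)q − (1345/17 - (2/17)q) = 28, so q' = 315.5.
Then pb = 1345/17 − (2/17)·315.5 = 42 and ps = 139/11 + (2/11)·315.5 = 70.
Buyers' price falls by p* − pb = 53 − 42 = 11; sellers' price rises by ps − p* = 70 − 53 = 17.
So producers capture 17/28 = 17/28 of each unit of subsidy.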